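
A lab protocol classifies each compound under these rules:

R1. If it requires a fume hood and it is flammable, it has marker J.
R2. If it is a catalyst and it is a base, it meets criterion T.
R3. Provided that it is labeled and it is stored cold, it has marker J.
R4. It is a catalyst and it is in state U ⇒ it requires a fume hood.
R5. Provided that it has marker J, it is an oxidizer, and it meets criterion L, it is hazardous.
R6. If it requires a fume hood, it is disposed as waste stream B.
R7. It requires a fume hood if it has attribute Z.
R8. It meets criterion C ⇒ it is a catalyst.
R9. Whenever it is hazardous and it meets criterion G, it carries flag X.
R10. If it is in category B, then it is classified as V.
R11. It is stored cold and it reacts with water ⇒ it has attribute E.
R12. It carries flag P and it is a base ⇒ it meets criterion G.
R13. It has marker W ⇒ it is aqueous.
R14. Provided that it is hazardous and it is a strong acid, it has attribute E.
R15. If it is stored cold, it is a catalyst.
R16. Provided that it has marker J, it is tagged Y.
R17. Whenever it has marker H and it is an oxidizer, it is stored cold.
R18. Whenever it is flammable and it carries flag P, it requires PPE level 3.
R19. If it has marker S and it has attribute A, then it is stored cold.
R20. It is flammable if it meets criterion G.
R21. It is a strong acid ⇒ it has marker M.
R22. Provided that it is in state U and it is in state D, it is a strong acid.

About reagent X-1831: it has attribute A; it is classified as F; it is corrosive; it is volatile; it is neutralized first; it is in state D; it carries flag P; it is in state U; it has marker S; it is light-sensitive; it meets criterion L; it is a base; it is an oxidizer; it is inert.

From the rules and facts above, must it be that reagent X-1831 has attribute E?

Yes

By R12 (it carries flag P, it is a base): it meets criterion G.
By R19 (it has marker S, it has attribute A): it is stored cold.
By R20 (it meets criterion G): it is flammable.
By R22 (it is in state U, it is in state D): it is a strong acid.
By R15 (it is stored cold): it is a catalyst.
By R4 (it is a catalyst, it is in state U): it requires a fume hood.
By R1 (it requires a fume hood, it is flammable): it has marker J.
By R5 (it has marker J, it is an oxidizer, it meets criterion L): it is hazardous.
By R14 (it is hazardous, it is a strong acid): it has attribute E.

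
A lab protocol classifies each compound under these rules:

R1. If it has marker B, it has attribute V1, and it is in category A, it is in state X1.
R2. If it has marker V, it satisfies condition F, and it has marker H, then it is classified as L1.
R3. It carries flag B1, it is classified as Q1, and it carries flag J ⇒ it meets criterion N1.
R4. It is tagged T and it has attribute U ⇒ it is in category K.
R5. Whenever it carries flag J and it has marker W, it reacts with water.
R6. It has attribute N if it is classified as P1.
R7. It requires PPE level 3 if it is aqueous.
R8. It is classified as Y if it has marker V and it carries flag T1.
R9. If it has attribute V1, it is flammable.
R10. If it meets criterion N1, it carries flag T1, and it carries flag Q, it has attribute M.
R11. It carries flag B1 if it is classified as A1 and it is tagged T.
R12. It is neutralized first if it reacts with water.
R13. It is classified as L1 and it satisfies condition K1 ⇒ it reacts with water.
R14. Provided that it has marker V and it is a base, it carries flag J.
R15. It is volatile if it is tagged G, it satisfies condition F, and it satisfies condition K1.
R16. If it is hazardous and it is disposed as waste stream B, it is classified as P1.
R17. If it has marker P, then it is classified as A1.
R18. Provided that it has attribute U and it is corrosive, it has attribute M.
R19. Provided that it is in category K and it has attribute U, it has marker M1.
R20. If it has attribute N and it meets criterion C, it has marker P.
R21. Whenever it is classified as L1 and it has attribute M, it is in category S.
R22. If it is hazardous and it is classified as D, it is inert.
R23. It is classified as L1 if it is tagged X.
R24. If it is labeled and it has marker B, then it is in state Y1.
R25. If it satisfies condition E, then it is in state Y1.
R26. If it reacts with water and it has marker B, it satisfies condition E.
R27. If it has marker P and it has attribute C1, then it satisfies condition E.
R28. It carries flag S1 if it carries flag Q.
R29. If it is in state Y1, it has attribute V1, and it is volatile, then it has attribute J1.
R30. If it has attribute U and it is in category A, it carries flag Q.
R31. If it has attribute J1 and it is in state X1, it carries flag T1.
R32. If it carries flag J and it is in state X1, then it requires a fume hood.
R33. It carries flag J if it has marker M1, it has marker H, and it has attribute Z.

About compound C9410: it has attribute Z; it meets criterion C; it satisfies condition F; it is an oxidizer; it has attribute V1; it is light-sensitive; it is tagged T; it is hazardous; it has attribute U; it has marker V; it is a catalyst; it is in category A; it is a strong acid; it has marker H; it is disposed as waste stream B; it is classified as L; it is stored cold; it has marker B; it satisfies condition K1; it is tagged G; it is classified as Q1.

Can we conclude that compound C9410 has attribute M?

By R1 (it has marker B, it has attribute V1, it is in category A): it is in state X1.
By R2 (it has marker V, it satisfies condition F, it has marker H): it is classified as L1.
By R4 (it is tagged T, it has attribute U): it is in category K.
By R13 (it is classified as L1, it satisfies condition K1): it reacts with water.
By R15 (it is tagged G, it satisfies condition F, it satisfies condition K1): it is volatile.
By R16 (it is hazardous, it is disposed as waste stream B): it is classified as P1.
By R19 (it is in category K, it has attribute U): it has marker M1.
By R26 (it reacts with water, it has marker B): it satisfies condition E.
By R30 (it has attribute U, it is in category A): it carries flag Q.
By R33 (it has marker M1, it has marker H, it has attribute Z): it carries flag J.
By R6 (it is classified as P1): it has attribute N.
By R20 (it has attribute N, it meets criterion C): it has marker P.
By R25 (it satisfies condition E): it is in state Y1.
By R29 (it is in state Y1, it has attribute V1, it is volatile): it has attribute J1.
By R31 (it has attribute J1, it is in state X1): it carries flag T1.
By R17 (it has marker P): it is classified as A1.
By R11 (it is classified as A1, it is tagged T): it carries flag B1.
By R3 (it carries flag B1, it is classified as Q1, it carries flag J): it meets criterion N1.
By R10 (it meets criterion N1, it carries flag T1, it carries flag Q): it has attribute M.

Yes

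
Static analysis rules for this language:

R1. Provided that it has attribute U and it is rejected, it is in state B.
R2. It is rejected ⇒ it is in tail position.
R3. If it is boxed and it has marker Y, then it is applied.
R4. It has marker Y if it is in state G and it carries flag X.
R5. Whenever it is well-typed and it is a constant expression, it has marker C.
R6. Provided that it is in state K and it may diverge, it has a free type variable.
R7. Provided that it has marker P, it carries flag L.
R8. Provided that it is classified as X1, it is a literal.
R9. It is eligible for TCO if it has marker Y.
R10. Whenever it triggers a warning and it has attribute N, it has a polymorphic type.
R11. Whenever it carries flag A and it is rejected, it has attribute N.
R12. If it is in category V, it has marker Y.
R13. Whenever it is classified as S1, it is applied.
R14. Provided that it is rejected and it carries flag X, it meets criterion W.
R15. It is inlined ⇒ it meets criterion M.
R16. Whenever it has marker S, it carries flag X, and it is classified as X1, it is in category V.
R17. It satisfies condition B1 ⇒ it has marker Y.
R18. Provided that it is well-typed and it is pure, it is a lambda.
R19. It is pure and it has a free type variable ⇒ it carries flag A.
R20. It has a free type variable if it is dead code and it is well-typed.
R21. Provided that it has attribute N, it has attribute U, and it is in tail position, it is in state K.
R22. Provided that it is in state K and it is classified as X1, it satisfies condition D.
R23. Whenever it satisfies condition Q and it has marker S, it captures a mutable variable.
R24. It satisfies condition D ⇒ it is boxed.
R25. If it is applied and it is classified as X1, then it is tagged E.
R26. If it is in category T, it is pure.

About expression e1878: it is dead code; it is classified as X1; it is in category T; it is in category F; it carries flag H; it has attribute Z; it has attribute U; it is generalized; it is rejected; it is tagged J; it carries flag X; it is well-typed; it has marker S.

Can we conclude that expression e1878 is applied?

By R2 (it is rejected): it is in tail position.
By R16 (it has marker S, it carries flag X, it is classified as X1): it is in category V.
By R20 (it is dead code, it is well-typed): it has a free type variable.
By R26 (it is in category T): it is pure.
By R12 (it is in category V): it has marker Y.
By R19 (it is pure, it has a free type variable): it carries flag A.
By R11 (it carries flag A, it is rejected): it has attribute N.
By R21 (it has attribute N, it has attribute U, it is in tail position): it is in state K.
By R22 (it is in state K, it is classified as X1): it satisfies condition D.
By R24 (it satisfies condition D): it is boxed.
By R3 (it is boxed, it has marker Y): it is applied.

Yes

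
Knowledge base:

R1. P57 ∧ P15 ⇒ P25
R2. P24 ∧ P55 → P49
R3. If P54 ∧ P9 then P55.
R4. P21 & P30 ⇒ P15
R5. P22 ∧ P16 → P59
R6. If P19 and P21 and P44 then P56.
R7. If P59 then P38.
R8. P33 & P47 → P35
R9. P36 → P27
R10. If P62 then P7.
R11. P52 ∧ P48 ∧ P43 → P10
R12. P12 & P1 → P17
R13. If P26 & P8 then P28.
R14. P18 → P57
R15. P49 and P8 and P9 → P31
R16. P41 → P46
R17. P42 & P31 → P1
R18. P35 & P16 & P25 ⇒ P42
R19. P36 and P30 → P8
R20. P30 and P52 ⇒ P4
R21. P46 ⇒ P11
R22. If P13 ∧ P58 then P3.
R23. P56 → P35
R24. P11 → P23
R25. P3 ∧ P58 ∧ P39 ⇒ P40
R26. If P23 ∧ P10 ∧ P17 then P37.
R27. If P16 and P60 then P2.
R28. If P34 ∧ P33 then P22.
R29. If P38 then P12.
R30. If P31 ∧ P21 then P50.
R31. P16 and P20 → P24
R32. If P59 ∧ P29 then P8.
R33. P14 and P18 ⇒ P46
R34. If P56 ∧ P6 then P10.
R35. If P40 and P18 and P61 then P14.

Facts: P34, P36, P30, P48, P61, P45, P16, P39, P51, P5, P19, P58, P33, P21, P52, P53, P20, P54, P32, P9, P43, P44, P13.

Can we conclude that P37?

No

Forward chaining from the given facts derives: P55, P15, P56, P27, P10, P8, P4, P3, P35, P40, P22, P24, P49, P59, P38, P31, P12, P50.
The only rule concluding P37 is R26, which needs P23; that is never established.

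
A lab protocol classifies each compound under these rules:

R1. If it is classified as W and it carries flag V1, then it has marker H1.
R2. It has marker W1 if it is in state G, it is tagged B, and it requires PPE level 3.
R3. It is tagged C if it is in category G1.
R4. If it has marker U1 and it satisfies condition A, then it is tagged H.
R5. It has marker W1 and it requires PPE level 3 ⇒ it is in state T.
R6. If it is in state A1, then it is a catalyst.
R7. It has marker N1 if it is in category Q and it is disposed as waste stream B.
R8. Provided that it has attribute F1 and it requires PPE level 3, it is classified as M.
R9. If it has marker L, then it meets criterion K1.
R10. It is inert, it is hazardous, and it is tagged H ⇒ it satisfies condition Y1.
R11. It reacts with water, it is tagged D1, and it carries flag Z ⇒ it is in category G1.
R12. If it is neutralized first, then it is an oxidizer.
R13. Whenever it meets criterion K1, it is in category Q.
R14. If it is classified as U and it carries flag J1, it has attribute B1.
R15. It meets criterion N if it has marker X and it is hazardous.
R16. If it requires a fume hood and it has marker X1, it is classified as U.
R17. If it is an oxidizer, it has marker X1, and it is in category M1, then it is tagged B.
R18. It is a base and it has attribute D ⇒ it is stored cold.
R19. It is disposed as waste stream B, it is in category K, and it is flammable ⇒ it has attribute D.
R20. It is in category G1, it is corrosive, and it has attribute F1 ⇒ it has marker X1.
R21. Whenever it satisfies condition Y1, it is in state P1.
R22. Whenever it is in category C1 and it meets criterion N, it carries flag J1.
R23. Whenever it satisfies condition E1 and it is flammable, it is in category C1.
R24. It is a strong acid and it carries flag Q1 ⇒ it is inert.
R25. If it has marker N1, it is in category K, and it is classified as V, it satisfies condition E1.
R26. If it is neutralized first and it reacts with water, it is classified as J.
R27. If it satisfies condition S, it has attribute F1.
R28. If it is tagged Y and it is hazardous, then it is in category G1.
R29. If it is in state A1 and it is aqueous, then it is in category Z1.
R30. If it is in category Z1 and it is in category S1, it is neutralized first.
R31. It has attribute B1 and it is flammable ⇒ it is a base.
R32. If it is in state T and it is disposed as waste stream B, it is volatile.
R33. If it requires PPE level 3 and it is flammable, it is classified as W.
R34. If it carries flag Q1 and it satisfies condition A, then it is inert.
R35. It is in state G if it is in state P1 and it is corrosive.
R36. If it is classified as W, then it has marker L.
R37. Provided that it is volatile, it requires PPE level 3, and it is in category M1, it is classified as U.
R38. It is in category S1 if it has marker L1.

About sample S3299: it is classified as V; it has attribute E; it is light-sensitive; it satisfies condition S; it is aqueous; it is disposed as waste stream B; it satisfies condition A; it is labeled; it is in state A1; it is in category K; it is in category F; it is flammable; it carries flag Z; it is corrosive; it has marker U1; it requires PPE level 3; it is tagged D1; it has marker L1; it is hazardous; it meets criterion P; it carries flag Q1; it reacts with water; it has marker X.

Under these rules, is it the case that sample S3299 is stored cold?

No

Forward chaining from the given facts derives: is tagged H, is a catalyst, is in category G1, meets criterion N, has attribute D, has attribute F1, is in category Z1, is classified as W, is inert, has marker L, is in category S1, is tagged C, is classified as M, meets criterion K1, satisfies condition Y1, is in category Q, has marker X1, is in state P1, is neutralized first, is in state G, has marker N1, is an oxidizer, satisfies condition E1, is classified as J, is in category C1, carries flag J1.
The only rule concluding "it is stored cold" is R18, which needs "it is a base"; that is never established.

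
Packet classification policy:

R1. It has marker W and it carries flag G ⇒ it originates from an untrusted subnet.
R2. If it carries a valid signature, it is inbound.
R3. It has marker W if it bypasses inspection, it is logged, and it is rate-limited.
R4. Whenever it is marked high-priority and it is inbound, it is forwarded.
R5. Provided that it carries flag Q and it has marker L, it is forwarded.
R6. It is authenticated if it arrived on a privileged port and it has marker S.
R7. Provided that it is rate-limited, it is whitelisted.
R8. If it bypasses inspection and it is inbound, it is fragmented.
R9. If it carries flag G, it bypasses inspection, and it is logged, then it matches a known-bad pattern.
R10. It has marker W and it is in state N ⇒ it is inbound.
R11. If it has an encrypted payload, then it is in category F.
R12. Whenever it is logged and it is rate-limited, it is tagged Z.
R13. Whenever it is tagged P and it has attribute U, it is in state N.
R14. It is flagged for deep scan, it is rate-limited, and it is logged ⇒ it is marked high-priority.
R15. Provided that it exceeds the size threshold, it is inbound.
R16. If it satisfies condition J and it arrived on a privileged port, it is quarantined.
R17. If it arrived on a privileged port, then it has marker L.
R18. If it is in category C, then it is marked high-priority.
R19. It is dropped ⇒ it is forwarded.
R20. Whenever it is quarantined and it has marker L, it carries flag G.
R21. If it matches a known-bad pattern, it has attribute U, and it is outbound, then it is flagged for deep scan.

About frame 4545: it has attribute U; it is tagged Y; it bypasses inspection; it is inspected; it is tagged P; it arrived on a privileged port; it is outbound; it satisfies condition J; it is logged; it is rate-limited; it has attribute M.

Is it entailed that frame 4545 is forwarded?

By R3 (it bypasses inspection, it is logged, it is rate-limited): it has marker W.
By R13 (it is tagged P, it has attribute U): it is in state N.
By R16 (it satisfies condition J, it arrived on a privileged port): it is quarantined.
By R17 (it arrived on a privileged port): it has marker L.
By R20 (it is quarantined, it has marker L): it carries flag G.
By R9 (it carries flag G, it bypasses inspection, it is logged): it matches a known-bad pattern.
By R10 (it has marker W, it is in state N): it is inbound.
By R21 (it matches a known-bad pattern, it has attribute U, it is outbound): it is flagged for deep scan.
By R14 (it is flagged for deep scan, it is rate-limited, it is logged): it is marked high-priority.
By R4 (it is marked high-priority, it is inbound): it is forwarded.

Yes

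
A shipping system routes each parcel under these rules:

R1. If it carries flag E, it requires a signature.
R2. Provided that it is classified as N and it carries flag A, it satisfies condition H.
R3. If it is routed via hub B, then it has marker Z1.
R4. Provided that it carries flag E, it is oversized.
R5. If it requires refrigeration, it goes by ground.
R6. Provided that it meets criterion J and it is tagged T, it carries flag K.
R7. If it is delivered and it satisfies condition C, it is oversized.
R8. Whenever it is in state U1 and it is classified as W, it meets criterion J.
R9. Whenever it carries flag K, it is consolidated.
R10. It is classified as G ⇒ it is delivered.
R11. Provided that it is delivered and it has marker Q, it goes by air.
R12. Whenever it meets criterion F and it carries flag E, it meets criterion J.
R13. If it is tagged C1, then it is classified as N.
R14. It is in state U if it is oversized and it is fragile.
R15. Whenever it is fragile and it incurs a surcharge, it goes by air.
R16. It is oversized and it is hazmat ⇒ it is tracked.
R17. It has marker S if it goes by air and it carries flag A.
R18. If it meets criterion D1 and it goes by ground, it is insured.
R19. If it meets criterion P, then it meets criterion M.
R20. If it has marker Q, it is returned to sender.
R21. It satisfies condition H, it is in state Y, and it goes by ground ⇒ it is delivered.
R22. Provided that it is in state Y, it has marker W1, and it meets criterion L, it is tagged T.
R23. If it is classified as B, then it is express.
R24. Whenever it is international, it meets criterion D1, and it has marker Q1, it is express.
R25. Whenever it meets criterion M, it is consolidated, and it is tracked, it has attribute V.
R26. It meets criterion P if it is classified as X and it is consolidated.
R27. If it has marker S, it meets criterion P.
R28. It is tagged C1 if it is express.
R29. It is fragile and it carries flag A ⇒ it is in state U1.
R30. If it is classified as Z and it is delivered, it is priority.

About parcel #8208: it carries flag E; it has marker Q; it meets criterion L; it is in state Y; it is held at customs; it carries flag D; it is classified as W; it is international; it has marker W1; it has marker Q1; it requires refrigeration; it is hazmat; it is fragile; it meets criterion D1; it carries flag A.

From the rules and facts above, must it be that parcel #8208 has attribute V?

Yes

By R4 (it carries flag E): it is oversized.
By R5 (it requires refrigeration): it goes by ground.
By R16 (it is oversized, it is hazmat): it is tracked.
By R22 (it is in state Y, it has marker W1, it meets criterion L): it is tagged T.
By R24 (it is international, it meets criterion D1, it has marker Q1): it is express.
By R28 (it is express): it is tagged C1.
By R29 (it is fragile, it carries flag A): it is in state U1.
By R8 (it is in state U1, it is classified as W): it meets criterion J.
By R13 (it is tagged C1): it is classified as N.
By R2 (it is classified as N, it carries flag A): it satisfies condition H.
By R6 (it meets criterion J, it is tagged T): it carries flag K.
By R9 (it carries flag K): it is consolidated.
By R21 (it satisfies condition H, it is in state Y, it goes by ground): it is delivered.
By R11 (it is delivered, it has marker Q): it goes by air.
By R17 (it goes by air, it carries flag A): it has marker S.
By R27 (it has marker S): it meets criterion P.
By R19 (it meets criterion P): it meets criterion M.
By R25 (it meets criterion M, it is consolidated, it is tracked): it has attribute V.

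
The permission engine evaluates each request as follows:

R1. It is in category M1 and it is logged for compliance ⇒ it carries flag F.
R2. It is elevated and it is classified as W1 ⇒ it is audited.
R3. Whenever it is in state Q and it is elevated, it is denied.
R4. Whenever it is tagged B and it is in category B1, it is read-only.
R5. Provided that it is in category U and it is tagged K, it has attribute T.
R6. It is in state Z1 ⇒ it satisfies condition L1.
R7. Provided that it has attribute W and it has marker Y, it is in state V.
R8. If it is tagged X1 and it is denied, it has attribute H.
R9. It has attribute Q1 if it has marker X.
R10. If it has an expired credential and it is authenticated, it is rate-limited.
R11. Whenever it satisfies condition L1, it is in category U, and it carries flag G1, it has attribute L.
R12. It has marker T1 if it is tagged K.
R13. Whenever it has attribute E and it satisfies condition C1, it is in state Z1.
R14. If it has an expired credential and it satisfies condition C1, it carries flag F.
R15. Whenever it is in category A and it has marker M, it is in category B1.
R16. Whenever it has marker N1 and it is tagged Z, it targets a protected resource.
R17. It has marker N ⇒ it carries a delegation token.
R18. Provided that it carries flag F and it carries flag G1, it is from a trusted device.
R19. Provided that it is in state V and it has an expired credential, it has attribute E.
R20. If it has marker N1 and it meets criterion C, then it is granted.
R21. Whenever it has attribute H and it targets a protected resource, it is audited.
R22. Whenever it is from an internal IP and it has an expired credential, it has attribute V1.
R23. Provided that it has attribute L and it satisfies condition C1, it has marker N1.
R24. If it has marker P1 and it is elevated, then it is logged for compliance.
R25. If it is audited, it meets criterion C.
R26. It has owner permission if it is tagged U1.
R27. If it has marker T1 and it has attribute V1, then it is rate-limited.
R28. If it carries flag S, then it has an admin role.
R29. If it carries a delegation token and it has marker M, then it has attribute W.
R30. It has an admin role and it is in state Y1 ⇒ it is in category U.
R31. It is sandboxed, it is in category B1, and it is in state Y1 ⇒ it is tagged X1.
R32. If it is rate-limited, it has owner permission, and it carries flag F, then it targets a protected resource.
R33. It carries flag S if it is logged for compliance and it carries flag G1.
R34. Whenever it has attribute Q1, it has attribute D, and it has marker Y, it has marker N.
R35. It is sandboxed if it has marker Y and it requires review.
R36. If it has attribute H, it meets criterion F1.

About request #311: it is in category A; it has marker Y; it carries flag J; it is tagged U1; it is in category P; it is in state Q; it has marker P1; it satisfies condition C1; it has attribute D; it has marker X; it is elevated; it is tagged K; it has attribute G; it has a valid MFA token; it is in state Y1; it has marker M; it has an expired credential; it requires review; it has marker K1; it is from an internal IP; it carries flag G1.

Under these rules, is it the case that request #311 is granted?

By R3 (it is in state Q, it is elevated): it is denied.
By R9 (it has marker X): it has attribute Q1.
By R12 (it is tagged K): it has marker T1.
By R14 (it has an expired credential, it satisfies condition C1): it carries flag F.
By R15 (it is in category A, it has marker M): it is in category B1.
By R22 (it is from an internal IP, it has an expired credential): it has attribute V1.
By R24 (it has marker P1, it is elevated): it is logged for compliance.
By R26 (it is tagged U1): it has owner permission.
By R27 (it has marker T1, it has attribute V1): it is rate-limited.
By R32 (it is rate-limited, it has owner permission, it carries flag F): it targets a protected resource.
By R33 (it is logged for compliance, it carries flag G1): it carries flag S.
By R34 (it has attribute Q1, it has attribute D, it has marker Y): it has marker N.
By R35 (it has marker Y, it requires review): it is sandboxed.
By R17 (it has marker N): it carries a delegation token.
By R28 (it carries flag S): it has an admin role.
By R29 (it carries a delegation token, it has marker M): it has attribute W.
By R30 (it has an admin role, it is in state Y1): it is in category U.
By R31 (it is sandboxed, it is in category B1, it is in state Y1): it is tagged X1.
By R7 (it has attribute W, it has marker Y): it is in state V.
By R8 (it is tagged X1, it is denied): it has attribute H.
By R19 (it is in state V, it has an expired credential): it has attribute E.
By R21 (it has attribute H, it targets a protected resource): it is audited.
By R25 (it is audited): it meets criterion C.
By R13 (it has attribute E, it satisfies condition C1): it is in state Z1.
By R6 (it is in state Z1): it satisfies condition L1.
By R11 (it satisfies condition L1, it is in category U, it carries flag G1): it has attribute L.
By R23 (it has attribute L, it satisfies condition C1): it has marker N1.
By R20 (it has marker N1, it meets criterion C): it is granted.

Yes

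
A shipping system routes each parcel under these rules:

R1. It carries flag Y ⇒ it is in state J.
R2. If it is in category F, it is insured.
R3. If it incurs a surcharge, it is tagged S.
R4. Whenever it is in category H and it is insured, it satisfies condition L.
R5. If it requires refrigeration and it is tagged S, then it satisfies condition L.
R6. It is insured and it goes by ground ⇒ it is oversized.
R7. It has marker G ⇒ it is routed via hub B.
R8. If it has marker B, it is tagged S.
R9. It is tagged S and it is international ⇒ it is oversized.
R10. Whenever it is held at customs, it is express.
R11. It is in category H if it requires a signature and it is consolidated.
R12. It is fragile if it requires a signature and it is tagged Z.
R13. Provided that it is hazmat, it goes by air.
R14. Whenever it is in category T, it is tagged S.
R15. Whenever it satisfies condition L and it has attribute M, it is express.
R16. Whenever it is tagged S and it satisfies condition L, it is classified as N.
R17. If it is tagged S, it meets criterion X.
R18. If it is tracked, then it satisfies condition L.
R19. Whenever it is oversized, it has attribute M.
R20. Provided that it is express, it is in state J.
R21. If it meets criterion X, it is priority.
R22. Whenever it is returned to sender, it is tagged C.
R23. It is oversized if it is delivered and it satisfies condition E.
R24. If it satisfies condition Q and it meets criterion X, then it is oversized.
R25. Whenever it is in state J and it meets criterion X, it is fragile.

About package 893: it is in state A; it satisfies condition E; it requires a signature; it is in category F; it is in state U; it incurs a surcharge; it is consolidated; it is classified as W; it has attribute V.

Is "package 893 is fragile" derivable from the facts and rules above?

No

Forward chaining from the given facts derives: is insured, is tagged S, is in category H, meets criterion X, is priority, satisfies condition L, is classified as N.
Rules concluding "it is fragile": R12 needs "it is tagged Z"; R25 needs "it is in state J" — none of these are established.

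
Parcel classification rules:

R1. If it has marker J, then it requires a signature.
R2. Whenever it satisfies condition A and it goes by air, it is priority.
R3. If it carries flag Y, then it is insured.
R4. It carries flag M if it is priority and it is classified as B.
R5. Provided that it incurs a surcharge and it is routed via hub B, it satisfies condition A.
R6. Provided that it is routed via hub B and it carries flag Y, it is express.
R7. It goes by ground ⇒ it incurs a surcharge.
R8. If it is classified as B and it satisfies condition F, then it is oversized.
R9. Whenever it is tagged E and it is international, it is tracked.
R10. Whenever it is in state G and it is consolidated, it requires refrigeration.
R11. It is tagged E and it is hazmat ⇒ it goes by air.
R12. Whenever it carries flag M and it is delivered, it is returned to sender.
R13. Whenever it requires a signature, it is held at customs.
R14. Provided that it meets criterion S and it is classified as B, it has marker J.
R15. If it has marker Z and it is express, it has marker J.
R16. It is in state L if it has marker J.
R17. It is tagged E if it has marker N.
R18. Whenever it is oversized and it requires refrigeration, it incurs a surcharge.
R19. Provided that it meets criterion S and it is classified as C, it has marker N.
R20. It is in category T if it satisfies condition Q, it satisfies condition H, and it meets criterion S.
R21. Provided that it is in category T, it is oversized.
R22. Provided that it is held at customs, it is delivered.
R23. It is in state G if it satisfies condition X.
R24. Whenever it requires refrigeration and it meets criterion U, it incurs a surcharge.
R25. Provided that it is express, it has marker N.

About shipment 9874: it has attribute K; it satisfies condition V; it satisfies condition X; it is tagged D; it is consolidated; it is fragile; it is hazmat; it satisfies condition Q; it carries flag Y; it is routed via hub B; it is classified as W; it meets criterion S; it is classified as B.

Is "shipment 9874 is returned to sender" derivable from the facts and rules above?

Forward chaining from the given facts derives: is insured, is express, has marker J, is in state L, is in state G, has marker N, requires a signature, requires refrigeration, is held at customs, is tagged E, is delivered, goes by air.
The only rule concluding "it is returned to sender" is R12, which needs "it carries flag M"; that is never established.

No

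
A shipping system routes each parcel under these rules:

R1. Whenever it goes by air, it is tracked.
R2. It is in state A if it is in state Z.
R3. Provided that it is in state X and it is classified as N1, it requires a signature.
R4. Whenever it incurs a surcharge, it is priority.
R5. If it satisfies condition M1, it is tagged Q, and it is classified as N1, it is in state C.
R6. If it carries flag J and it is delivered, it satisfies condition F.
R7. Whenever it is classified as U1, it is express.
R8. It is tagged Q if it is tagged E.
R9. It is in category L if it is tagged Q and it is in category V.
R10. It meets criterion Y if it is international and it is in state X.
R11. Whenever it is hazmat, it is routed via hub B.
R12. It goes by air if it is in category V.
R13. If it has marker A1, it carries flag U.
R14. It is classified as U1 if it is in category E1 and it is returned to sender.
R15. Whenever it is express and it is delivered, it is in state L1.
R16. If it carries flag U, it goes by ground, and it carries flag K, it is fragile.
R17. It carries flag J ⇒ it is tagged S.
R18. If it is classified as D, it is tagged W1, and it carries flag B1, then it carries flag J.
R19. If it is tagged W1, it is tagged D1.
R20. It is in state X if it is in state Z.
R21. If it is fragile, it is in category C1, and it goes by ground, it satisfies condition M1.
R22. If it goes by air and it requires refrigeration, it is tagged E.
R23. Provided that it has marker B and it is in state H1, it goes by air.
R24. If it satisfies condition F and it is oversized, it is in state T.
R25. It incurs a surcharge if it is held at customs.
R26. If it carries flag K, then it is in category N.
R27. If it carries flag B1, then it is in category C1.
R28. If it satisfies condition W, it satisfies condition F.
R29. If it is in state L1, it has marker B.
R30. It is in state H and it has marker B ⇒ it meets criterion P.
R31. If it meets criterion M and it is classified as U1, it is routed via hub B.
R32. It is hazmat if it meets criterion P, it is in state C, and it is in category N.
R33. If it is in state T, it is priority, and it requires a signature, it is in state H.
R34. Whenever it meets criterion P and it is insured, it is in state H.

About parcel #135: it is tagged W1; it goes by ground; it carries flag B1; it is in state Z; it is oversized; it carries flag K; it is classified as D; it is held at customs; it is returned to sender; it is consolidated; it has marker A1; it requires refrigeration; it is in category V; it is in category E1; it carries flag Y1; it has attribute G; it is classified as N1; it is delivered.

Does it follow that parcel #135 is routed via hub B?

Yes

By R12 (it is in category V): it goes by air.
By R13 (it has marker A1): it carries flag U.
By R14 (it is in category E1, it is returned to sender): it is classified as U1.
By R16 (it carries flag U, it goes by ground, it carries flag K): it is fragile.
By R18 (it is classified as D, it is tagged W1, it carries flag B1): it carries flag J.
By R20 (it is in state Z): it is in state X.
By R22 (it goes by air, it requires refrigeration): it is tagged E.
By R25 (it is held at customs): it incurs a surcharge.
By R26 (it carries flag K): it is in category N.
By R27 (it carries flag B1): it is in category C1.
By R3 (it is in state X, it is classified as N1): it requires a signature.
By R4 (it incurs a surcharge): it is priority.
By R6 (it carries flag J, it is delivered): it satisfies condition F.
By R7 (it is classified as U1): it is express.
By R8 (it is tagged E): it is tagged Q.
By R15 (it is express, it is delivered): it is in state L1.
By R21 (it is fragile, it is in category C1, it goes by ground): it satisfies condition M1.
By R24 (it satisfies condition F, it is oversized): it is in state T.
By R29 (it is in state L1): it has marker B.
By R33 (it is in state T, it is priority, it requires a signature): it is in state H.
By R5 (it satisfies condition M1, it is tagged Q, it is classified as N1): it is in state C.
By R30 (it is in state H, it has marker B): it meets criterion P.
By R32 (it meets criterion P, it is in state C, it is in category N): it is hazmat.
By R11 (it is hazmat): it is routed via hub B.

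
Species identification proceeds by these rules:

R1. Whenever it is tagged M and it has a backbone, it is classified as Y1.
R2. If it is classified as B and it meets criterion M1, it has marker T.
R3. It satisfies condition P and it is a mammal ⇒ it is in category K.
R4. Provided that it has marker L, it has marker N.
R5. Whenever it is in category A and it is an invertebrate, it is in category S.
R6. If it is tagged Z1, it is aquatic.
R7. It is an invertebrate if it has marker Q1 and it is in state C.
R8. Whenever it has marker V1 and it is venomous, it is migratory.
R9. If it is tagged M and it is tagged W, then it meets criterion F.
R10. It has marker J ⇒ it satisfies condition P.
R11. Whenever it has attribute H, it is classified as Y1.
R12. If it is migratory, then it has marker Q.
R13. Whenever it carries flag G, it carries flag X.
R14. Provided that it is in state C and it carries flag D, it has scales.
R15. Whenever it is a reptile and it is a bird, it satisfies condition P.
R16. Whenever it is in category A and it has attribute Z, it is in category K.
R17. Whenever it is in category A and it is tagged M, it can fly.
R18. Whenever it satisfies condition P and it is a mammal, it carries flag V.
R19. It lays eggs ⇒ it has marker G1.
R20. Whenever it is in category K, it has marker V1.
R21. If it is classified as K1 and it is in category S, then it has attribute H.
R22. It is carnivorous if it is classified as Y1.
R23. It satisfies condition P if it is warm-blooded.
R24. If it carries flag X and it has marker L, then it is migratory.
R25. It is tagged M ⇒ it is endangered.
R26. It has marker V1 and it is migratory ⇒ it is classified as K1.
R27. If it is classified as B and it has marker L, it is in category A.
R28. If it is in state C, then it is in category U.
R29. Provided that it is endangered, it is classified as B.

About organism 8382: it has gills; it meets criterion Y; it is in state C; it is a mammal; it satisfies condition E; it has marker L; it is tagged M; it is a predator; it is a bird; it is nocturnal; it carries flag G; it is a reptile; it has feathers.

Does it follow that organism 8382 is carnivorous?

No

Forward chaining from the given facts derives: has marker N, carries flag X, satisfies condition P, carries flag V, is migratory, is endangered, is in category U, is classified as B, is in category K, has marker Q, has marker V1, is classified as K1, is in category A, can fly.
The only rule concluding "it is carnivorous" is R22, which needs "it is classified as Y1"; that is never established.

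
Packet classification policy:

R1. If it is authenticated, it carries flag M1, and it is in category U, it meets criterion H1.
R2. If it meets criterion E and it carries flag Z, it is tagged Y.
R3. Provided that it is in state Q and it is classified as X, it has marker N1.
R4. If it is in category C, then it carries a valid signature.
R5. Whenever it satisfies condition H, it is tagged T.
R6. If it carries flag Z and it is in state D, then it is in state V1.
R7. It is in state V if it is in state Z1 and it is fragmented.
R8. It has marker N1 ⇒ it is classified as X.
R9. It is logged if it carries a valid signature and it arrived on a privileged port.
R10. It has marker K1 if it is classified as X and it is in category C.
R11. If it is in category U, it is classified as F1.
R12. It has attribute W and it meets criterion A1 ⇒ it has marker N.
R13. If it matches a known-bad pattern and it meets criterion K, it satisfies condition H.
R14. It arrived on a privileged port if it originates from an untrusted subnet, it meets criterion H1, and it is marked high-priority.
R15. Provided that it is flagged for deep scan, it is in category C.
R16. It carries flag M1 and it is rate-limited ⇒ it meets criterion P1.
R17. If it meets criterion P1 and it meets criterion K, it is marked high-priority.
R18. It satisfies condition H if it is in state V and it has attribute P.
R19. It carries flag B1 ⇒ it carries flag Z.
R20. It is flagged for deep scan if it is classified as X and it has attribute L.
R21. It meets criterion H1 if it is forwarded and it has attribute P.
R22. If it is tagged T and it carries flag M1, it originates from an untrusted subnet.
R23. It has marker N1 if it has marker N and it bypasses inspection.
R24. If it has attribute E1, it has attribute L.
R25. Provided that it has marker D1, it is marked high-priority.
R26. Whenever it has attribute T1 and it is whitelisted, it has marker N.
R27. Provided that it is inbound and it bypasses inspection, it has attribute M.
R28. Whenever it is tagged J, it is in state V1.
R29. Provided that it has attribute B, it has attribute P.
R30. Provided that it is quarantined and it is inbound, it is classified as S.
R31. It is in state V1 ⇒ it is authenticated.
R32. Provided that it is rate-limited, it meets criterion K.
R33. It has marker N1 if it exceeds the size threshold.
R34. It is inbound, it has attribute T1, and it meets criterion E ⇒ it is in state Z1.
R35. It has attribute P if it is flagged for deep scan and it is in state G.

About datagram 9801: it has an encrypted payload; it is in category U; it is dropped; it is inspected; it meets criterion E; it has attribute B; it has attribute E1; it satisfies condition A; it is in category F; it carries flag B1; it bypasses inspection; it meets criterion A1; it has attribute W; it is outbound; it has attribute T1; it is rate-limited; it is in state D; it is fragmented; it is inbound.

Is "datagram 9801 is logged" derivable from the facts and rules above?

No

Forward chaining from the given facts derives: is classified as F1, has marker N, carries flag Z, has marker N1, has attribute L, has attribute M, has attribute P, meets criterion K, is in state Z1, is tagged Y, is in state V1, is in state V, is classified as X, satisfies condition H, is flagged for deep scan, is authenticated, is tagged T, is in category C, carries a valid signature, has marker K1.
The only rule concluding "it is logged" is R9, which needs "it arrived on a privileged port"; that is never established.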